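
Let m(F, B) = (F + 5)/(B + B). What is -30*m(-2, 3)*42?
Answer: -630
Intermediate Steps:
m(F, B) = (5 + F)/(2*B) (m(F, B) = (5 + F)/((2*B)) = (5 + F)*(1/(2*B)) = (5 + F)/(2*B))
-30*m(-2, 3)*42 = -15*(5 - 2)/3*42 = -15*3/3*42 = -30*½*42 = -15*42 = -630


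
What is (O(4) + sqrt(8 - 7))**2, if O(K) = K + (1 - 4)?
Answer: 4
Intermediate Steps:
O(K) = -3 + K (O(K) = K - 3 = -3 + K)
(O(4) + sqrt(8 - 7))**2 = ((-3 + 4) + sqrt(8 - 7))**2 = (1 + sqrt(1))**2 = (1 + 1)**2 = 2**2 = 4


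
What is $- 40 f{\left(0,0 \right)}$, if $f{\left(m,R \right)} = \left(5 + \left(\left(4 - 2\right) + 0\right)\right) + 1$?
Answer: $-320$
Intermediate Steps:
$f{\left(m,R \right)} = 8$ ($f{\left(m,R \right)} = \left(5 + \left(2 + 0\right)\right) + 1 = \left(5 + 2\right) + 1 = 7 + 1 = 8$)
$- 40 f{\left(0,0 \right)} = \left(-40\right) 8 = -320$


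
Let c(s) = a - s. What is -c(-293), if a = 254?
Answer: -547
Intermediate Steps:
c(s) = 254 - s
-c(-293) = -(254 - 1*(-293)) = -(254 + 293) = -1*547 = -547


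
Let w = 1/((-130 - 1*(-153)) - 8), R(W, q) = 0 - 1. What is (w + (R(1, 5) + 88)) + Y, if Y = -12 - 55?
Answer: 301/15 ≈ 20.067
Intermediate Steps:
R(W, q) = -1
w = 1/15 (w = 1/((-130 + 153) - 8) = 1/(23 - 8) = 1/15 ≈ 0.066667)
Y = -67
(w + (R(1, 5) + 88)) + Y = (1/15 + (-1 + 88)) - 67 = (1/15 + 87) - 67 = 1306/15 - 67 = 301/15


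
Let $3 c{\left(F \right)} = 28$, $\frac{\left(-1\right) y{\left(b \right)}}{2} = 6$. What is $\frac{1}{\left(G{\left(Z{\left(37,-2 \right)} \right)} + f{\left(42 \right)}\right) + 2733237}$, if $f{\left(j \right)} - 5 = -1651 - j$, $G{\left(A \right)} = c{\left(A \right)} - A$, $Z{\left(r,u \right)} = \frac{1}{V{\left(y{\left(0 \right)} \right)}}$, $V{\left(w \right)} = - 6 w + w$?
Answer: $\frac{60}{163893499} \approx 3.6609 \cdot 10^{-7}$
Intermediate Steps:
$y{\left(b \right)} = -12$ ($y{\left(b \right)} = \left(-2\right) 6 = -12$)
$c{\left(F \right)} = \frac{28}{3}$ ($c{\left(F \right)} = \frac{1}{3} \cdot 28 = \frac{28}{3}$)
$V{\left(w \right)} = - 5 w$
$Z{\left(r,u \right)} = \frac{1}{60}$ ($Z{\left(r,u \right)} = \frac{1}{\left(-5\right) \left(-12\right)} = \frac{1}{60}$)
$G{\left(A \right)} = \frac{28}{3} - A$
$f{\left(j \right)} = -1646 - j$ ($f{\left(j \right)} = 5 - \left(1651 + j\right) = -1646 - j$)
$\frac{1}{\left(G{\left(Z{\left(37,-2 \right)} \right)} + f{\left(42 \right)}\right) + 2733237} = \frac{1}{\left(\left(\frac{28}{3} - \frac{1}{60}\right) - 1688\right) + 2733237} = \frac{1}{\left(\frac{559}{60} - 1688\right) + 2733237} = \frac{1}{- \frac{100721}{60} + 2733237} = \frac{1}{\frac{163893499}{60}} = \frac{60}{163893499}$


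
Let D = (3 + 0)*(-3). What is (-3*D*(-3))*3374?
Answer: -273294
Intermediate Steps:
D = -9 (D = 3*(-3) = -9)
(-3*D*(-3))*3374 = (-3*(-9)*(-3))*3374 = (27*(-3))*3374 = -81*3374 = -273294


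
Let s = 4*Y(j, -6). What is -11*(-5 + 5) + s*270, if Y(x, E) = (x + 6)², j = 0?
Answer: 38880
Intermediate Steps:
Y(x, E) = (6 + x)²
s = 144 (s = 4*(6 + 0)² = 4*6² = 4*36 = 144)
-11*(-5 + 5) + s*270 = -11*(-5 + 5) + 144*270 = -11*0 + 38880 = 0 + 38880 = 38880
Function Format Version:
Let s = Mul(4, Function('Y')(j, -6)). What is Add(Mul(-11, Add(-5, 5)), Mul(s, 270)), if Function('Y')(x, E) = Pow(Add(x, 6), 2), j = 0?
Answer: 38880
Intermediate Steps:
Function('Y')(x, E) = Pow(Add(6, x), 2)
s = 144 (s = Mul(4, Pow(Add(6, 0), 2)) = Mul(4, Pow(6, 2)) = Mul(4, 36) = 144)
Add(Mul(-11, Add(-5, 5)), Mul(s, 270)) = Add(Mul(-11, Add(-5, 5)), Mul(144, 270)) = Add(Mul(-11, 0), 38880) = Add(0, 38880) = 38880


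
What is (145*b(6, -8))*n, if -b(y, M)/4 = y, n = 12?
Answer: -41760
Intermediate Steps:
b(y, M) = -4*y
(145*b(6, -8))*n = (145*(-4*6))*12 = (145*(-24))*12 = -3480*12 = -41760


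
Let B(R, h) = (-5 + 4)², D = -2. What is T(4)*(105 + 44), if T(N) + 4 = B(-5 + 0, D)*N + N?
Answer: 596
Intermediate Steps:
B(R, h) = 1 (B(R, h) = (-1)² = 1)
T(N) = -4 + 2*N (T(N) = -4 + (1*N + N) = -4 + (N + N) = -4 + 2*N)
T(4)*(105 + 44) = (-4 + 2*4)*(105 + 44) = (-4 + 8)*149 = 4*149 = 596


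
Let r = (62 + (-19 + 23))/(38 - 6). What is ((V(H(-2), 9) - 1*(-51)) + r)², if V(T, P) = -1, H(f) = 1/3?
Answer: 693889/256 ≈ 2710.5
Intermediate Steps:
H(f) = ⅓
r = 33/16 (r = (62 + 4)/32 = 66*(1/32) = 33/16 ≈ 2.0625)
((V(H(-2), 9) - 1*(-51)) + r)² = ((-1 - 1*(-51)) + 33/16)² = ((-1 + 51) + 33/16)² = (50 + 33/16)² = (833/16)² = 693889/256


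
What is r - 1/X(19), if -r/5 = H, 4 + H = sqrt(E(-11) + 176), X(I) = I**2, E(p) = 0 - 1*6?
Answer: 7219/361 - 5*sqrt(170) ≈ -45.195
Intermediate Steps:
E(p) = -6 (E(p) = 0 - 6 = -6)
H = -4 + sqrt(170) (H = -4 + sqrt(-6 + 176) = -4 + sqrt(170) ≈ 9.0384)
r = 20 - 5*sqrt(170) (r = -5*(-4 + sqrt(170)) = 20 - 5*sqrt(170) ≈ -45.192)
r - 1/X(19) = (20 - 5*sqrt(170)) - 1/(19**2) = (20 - 5*sqrt(170)) - 1/361 = 7219/361 - 5*sqrt(170)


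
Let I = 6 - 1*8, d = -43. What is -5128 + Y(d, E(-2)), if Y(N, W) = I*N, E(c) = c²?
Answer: -5042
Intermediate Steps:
I = -2 (I = 6 - 8 = -2)
Y(N, W) = -2*N
-5128 + Y(d, E(-2)) = -5128 - 2*(-43) = -5128 + 86 = -5042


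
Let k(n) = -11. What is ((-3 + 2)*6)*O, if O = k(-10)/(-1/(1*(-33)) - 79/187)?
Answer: -1683/10 ≈ -168.30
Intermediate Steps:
O = 561/20 (O = -11/(-1/(1*(-33)) - 79/187) = -11/(-1/(-33) - 79*1/187) = -11/(-1*(-1/33) - 79/187) = -11/(1/33 - 79/187) = -11/(-20/51) = -11*(-51/20) = 561/20 ≈ 28.050)
((-3 + 2)*6)*O = ((-3 + 2)*6)*(561/20) = -1*6*(561/20) = -6*561/20 = -1683/10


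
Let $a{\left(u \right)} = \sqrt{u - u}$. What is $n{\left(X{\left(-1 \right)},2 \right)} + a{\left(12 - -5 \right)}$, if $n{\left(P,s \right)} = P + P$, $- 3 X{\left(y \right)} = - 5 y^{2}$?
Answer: $\frac{10}{3} \approx 3.3333$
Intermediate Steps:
$a{\left(u \right)} = 0$ ($a{\left(u \right)} = \sqrt{0} = 0$)
$X{\left(y \right)} = \frac{5 y^{2}}{3}$ ($X{\left(y \right)} = - \frac{\left(-5\right) y^{2}}{3} = \frac{5 y^{2}}{3}$)
$n{\left(P,s \right)} = 2 P$
$n{\left(X{\left(-1 \right)},2 \right)} + a{\left(12 - -5 \right)} = 2 \frac{5 \left(-1\right)^{2}}{3} + 0 = 2 \cdot \frac{5}{3} \cdot 1 + 0 = 2 \cdot \frac{5}{3} + 0 = \frac{10}{3} + 0 = \frac{10}{3}$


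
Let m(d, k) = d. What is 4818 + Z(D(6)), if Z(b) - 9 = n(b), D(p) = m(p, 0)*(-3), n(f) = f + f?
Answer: 4791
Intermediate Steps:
n(f) = 2*f
D(p) = -3*p (D(p) = p*(-3) = -3*p)
Z(b) = 9 + 2*b
4818 + Z(D(6)) = 4818 + (9 + 2*(-3*6)) = 4818 + (9 + 2*(-18)) = 4818 + (9 - 36) = 4818 - 27 = 4791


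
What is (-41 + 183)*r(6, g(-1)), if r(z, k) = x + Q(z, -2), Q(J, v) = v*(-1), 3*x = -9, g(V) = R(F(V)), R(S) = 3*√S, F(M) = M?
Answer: -142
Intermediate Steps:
g(V) = 3*√V
x = -3 (x = (⅓)*(-9) = -3)
Q(J, v) = -v
r(z, k) = -1 (r(z, k) = -3 - 1*(-2) = -3 + 2 = -1)
(-41 + 183)*r(6, g(-1)) = (-41 + 183)*(-1) = 142*(-1) = -142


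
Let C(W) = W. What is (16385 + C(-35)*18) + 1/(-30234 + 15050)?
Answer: 239223919/15184 ≈ 15755.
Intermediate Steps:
(16385 + C(-35)*18) + 1/(-30234 + 15050) = (16385 - 35*18) + 1/(-30234 + 15050) = (16385 - 630) + 1/(-15184) = 15755 - 1/15184 = 239223919/15184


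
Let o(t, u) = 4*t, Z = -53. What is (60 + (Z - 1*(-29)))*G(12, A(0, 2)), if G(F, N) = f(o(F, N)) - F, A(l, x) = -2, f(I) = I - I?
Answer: -432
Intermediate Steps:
f(I) = 0
G(F, N) = -F (G(F, N) = 0 - F = -F)
(60 + (Z - 1*(-29)))*G(12, A(0, 2)) = (60 + (-53 - 1*(-29)))*(-1*12) = (60 + (-53 + 29))*(-12) = (60 - 24)*(-12) = 36*(-12) = -432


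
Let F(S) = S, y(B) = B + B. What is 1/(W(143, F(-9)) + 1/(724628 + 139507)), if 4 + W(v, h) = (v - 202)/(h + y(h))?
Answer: -288045/522748 ≈ -0.55102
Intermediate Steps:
y(B) = 2*B
W(v, h) = -4 + (-202 + v)/(3*h) (W(v, h) = -4 + (v - 202)/(h + 2*h) = -4 + (-202 + v)/((3*h)) = -4 + (-202 + v)*(1/(3*h)) = -4 + (-202 + v)/(3*h))
1/(W(143, F(-9)) + 1/(724628 + 139507)) = 1/((1/3)*(-202 + 143 - 12*(-9))/(-9) + 1/(724628 + 139507)) = 1/((1/3)*(-1/9)*(-202 + 143 + 108) + 1/864135) = 1/((1/3)*(-1/9)*49 + 1/864135) = 1/(-49/27 + 1/864135) = 1/(-522748/288045) = -288045/522748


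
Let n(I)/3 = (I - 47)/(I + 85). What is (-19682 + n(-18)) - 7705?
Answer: -1835124/67 ≈ -27390.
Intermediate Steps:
n(I) = 3*(-47 + I)/(85 + I) (n(I) = 3*((I - 47)/(I + 85)) = 3*((-47 + I)/(85 + I)) = 3*(-47 + I)/(85 + I))
(-19682 + n(-18)) - 7705 = (-19682 + 3*(-47 - 18)/(85 - 18)) - 7705 = (-19682 + 3*(-65)/67) - 7705 = (-19682 + 3*(1/67)*(-65)) - 7705 = (-19682 - 195/67) - 7705 = -1318889/67 - 7705 = -1835124/67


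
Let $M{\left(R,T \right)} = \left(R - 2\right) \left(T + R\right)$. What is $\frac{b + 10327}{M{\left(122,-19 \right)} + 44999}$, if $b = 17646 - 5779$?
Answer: $\frac{22194}{57359} \approx 0.38693$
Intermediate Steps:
$M{\left(R,T \right)} = \left(-2 + R\right) \left(R + T\right)$
$b = 11867$
$\frac{b + 10327}{M{\left(122,-19 \right)} + 44999} = \frac{11867 + 10327}{\left(122^{2} - 244 - -38 + 122 \left(-19\right)\right) + 44999} = \frac{22194}{\left(14884 - 244 + 38 - 2318\right) + 44999} = \frac{22194}{12360 + 44999} = \frac{22194}{57359}$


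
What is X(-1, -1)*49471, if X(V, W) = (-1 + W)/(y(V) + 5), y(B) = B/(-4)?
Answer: -395768/21 ≈ -18846.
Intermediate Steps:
y(B) = -B/4 (y(B) = B*(-¼) = -B/4)
X(V, W) = (-1 + W)/(5 - V/4) (X(V, W) = (-1 + W)/(-V/4 + 5) = (-1 + W)/(5 - V/4))
X(-1, -1)*49471 = (4*(1 - 1*(-1))/(-20 - 1))*49471 = (4*(1 + 1)/(-21))*49471 = (4*(-1/21)*2)*49471 = -8/21*49471 = -395768/21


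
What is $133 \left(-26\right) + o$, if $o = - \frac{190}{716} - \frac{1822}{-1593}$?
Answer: $- \frac{1971575711}{570294} \approx -3457.1$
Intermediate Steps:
$o = \frac{500941}{570294}$ ($o = \left(-190\right) \frac{1}{716} - - \frac{1822}{1593} = - \frac{95}{358} + \frac{1822}{1593} = \frac{500941}{570294} \approx 0.87839$)
$133 \left(-26\right) + o = 133 \left(-26\right) + \frac{500941}{570294} = -3458 + \frac{500941}{570294} = - \frac{1971575711}{570294}$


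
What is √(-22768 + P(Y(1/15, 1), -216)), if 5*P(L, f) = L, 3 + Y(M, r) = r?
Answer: I*√569210/5 ≈ 150.89*I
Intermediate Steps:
Y(M, r) = -3 + r
P(L, f) = L/5
√(-22768 + P(Y(1/15, 1), -216)) = √(-22768 + (-3 + 1)/5) = √(-22768 + (⅕)*(-2)) = √(-22768 - ⅖) = √(-113842/5) = I*√569210/5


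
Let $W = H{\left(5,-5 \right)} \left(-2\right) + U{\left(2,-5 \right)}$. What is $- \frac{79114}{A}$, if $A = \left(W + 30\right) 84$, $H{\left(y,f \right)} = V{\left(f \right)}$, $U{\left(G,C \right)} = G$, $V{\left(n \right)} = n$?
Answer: $- \frac{5651}{252} \approx -22.425$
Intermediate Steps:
$H{\left(y,f \right)} = f$
$W = 12$ ($W = \left(-5\right) \left(-2\right) + 2 = 10 + 2 = 12$)
$A = 3528$ ($A = \left(12 + 30\right) 84 = 42 \cdot 84 = 3528$)
$- \frac{79114}{A} = - \frac{79114}{3528} = \left(-79114\right) \frac{1}{3528} = - \frac{5651}{252}$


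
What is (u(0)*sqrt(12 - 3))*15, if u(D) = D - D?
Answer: 0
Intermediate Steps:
u(D) = 0
(u(0)*sqrt(12 - 3))*15 = (0*sqrt(12 - 3))*15 = (0*sqrt(9))*15 = (0*3)*15 = 0*15 = 0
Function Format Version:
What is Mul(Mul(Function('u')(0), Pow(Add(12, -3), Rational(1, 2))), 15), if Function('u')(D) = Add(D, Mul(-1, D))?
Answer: 0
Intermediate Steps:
Function('u')(D) = 0
Mul(Mul(Function('u')(0), Pow(Add(12, -3), Rational(1, 2))), 15) = Mul(Mul(0, Pow(Add(12, -3), Rational(1, 2))), 15) = Mul(Mul(0, Pow(9, Rational(1, 2))), 15) = Mul(Mul(0, 3), 15) = Mul(0, 15) = 0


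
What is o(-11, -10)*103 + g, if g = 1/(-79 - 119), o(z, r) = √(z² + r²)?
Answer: -1/198 + 103*√221 ≈ 1531.2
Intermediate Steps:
o(z, r) = √(r² + z²)
g = -1/198 (g = 1/(-198) = -1/198 ≈ -0.0050505)
o(-11, -10)*103 + g = √((-10)² + (-11)²)*103 - 1/198 = √(100 + 121)*103 - 1/198 = √221*103 - 1/198 = 103*√221 - 1/198 = -1/198 + 103*√221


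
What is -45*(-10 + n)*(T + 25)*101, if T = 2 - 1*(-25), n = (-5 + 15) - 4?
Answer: 945360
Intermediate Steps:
n = 6 (n = 10 - 4 = 6)
T = 27 (T = 2 + 25 = 27)
-45*(-10 + n)*(T + 25)*101 = -45*(-10 + 6)*(27 + 25)*101 = -(-180)*52*101 = -45*(-208)*101 = 9360*101 = 945360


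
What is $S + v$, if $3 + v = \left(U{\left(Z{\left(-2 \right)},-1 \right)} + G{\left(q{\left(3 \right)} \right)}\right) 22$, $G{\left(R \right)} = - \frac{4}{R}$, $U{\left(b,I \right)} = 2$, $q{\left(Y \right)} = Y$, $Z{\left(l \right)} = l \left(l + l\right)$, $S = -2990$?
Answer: $- \frac{8935}{3} \approx -2978.3$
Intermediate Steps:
$Z{\left(l \right)} = 2 l^{2}$ ($Z{\left(l \right)} = l 2 l = 2 l^{2}$)
$v = \frac{35}{3}$ ($v = -3 + \left(2 - \frac{4}{3}\right) 22 = -3 + \frac{2}{3} \cdot 22 = -3 + \frac{44}{3} = \frac{35}{3} \approx 11.667$)
$S + v = -2990 + \frac{35}{3} = - \frac{8935}{3}$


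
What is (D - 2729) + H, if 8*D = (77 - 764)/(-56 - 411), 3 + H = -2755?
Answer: -20498745/3736 ≈ -5486.8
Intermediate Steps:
H = -2758 (H = -3 - 2755 = -2758)
D = 687/3736 (D = ((77 - 764)/(-56 - 411))/8 = (-687/(-467))/8 = (-687*(-1/467))/8 = (⅛)*(687/467) = 687/3736 ≈ 0.18389)
(D - 2729) + H = (687/3736 - 2729) - 2758 = -10194857/3736 - 2758 = -20498745/3736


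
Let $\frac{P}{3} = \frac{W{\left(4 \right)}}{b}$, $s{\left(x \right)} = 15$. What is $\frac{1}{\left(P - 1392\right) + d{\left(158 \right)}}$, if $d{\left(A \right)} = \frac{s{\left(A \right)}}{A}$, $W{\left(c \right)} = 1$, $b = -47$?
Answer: $- \frac{7426}{10336761} \approx -0.00071841$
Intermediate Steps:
$d{\left(A \right)} = \frac{15}{A}$
$P = - \frac{3}{47}$ ($P = 3 \cdot 1 \frac{1}{-47} = 3 \cdot 1 \left(- \frac{1}{47}\right) = 3 \left(- \frac{1}{47}\right) = - \frac{3}{47} \approx -0.06383$)
$\frac{1}{\left(P - 1392\right) + d{\left(158 \right)}} = \frac{1}{\left(- \frac{3}{47} - 1392\right) + \frac{15}{158}} = \frac{1}{\left(- \frac{3}{47} - 1392\right) + 15 \cdot \frac{1}{158}} = \frac{1}{- \frac{65427}{47} + \frac{15}{158}} = \frac{1}{- \frac{10336761}{7426}} = - \frac{7426}{10336761}$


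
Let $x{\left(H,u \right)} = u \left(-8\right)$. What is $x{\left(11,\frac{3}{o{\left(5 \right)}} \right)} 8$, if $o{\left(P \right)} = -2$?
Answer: $96$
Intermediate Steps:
$x{\left(H,u \right)} = - 8 u$
$x{\left(11,\frac{3}{o{\left(5 \right)}} \right)} 8 = - 8 \frac{3}{-2} \cdot 8 = - 8 \cdot 3 \left(- \frac{1}{2}\right) 8 = \left(-8\right) \left(- \frac{3}{2}\right) 8 = 12 \cdot 8 = 96$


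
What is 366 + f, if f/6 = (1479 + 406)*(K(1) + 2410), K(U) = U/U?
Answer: 27268776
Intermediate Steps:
K(U) = 1
f = 27268410 (f = 6*((1479 + 406)*(1 + 2410)) = 6*(1885*2411) = 6*4544735 = 27268410)
366 + f = 366 + 27268410 = 27268776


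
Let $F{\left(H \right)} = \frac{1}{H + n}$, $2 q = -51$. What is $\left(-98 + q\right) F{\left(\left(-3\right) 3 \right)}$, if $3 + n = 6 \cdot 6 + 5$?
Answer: $- \frac{247}{58} \approx -4.2586$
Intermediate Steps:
$q = - \frac{51}{2}$ ($q = \frac{1}{2} \left(-51\right) = - \frac{51}{2} \approx -25.5$)
$n = 38$ ($n = -3 + \left(6 \cdot 6 + 5\right) = -3 + \left(36 + 5\right) = -3 + 41 = 38$)
$F{\left(H \right)} = \frac{1}{38 + H}$ ($F{\left(H \right)} = \frac{1}{H + 38} = \frac{1}{38 + H}$)
$\left(-98 + q\right) F{\left(\left(-3\right) 3 \right)} = \frac{-98 - \frac{51}{2}}{38 - 9} = - \frac{247}{2 \left(38 - 9\right)} = - \frac{247}{2 \cdot 29} = \left(- \frac{247}{2}\right) \frac{1}{29} = - \frac{247}{58}$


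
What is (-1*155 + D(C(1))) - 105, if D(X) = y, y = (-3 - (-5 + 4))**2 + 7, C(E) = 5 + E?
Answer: -249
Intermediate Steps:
y = 11 (y = (-3 - 1*(-1))**2 + 7 = (-3 + 1)**2 + 7 = (-2)**2 + 7 = 4 + 7 = 11)
D(X) = 11
(-1*155 + D(C(1))) - 105 = (-1*155 + 11) - 105 = (-155 + 11) - 105 = -144 - 105 = -249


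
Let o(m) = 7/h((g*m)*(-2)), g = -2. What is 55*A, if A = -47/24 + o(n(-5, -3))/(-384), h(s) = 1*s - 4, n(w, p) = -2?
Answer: -495935/4608 ≈ -107.62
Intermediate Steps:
h(s) = -4 + s (h(s) = s - 4 = -4 + s)
o(m) = 7/(-4 + 4*m) (o(m) = 7/(-4 - 2*m*(-2)) = 7/(-4 + 4*m))
A = -9017/4608 (A = -47/24 + (7/(4*(-1 - 2)))/(-384) = -47*1/24 + ((7/4)/(-3))*(-1/384) = -47/24 + ((7/4)*(-⅓))*(-1/384) = -47/24 - 7/12*(-1/384) = -47/24 + 7/4608 = -9017/4608 ≈ -1.9568)
55*A = 55*(-9017/4608) = -495935/4608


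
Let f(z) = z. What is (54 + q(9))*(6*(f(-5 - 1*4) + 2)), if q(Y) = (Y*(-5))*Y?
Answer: 14742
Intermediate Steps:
q(Y) = -5*Y² (q(Y) = (-5*Y)*Y = -5*Y²)
(54 + q(9))*(6*(f(-5 - 1*4) + 2)) = (54 - 5*9²)*(6*((-5 - 1*4) + 2)) = (54 - 5*81)*(6*((-5 - 4) + 2)) = (54 - 405)*(6*(-9 + 2)) = -2106*(-7) = -351*(-42) = 14742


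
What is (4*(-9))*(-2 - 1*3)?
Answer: 180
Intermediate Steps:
(4*(-9))*(-2 - 1*3) = -36*(-2 - 3) = -36*(-5) = 180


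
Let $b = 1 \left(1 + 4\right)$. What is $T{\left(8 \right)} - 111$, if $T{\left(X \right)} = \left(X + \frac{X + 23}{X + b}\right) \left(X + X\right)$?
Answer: $\frac{717}{13} \approx 55.154$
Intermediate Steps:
$b = 5$ ($b = 1 \cdot 5 = 5$)
$T{\left(X \right)} = 2 X \left(X + \frac{23 + X}{5 + X}\right)$ ($T{\left(X \right)} = \left(X + \frac{X + 23}{X + 5}\right) \left(X + X\right) = \left(X + \frac{23 + X}{5 + X}\right) 2 X = 2 X \left(X + \frac{23 + X}{5 + X}\right)$)
$T{\left(8 \right)} - 111 = 2 \cdot 8 \frac{1}{5 + 8} \left(23 + 8^{2} + 6 \cdot 8\right) - 111 = 2 \cdot 8 \cdot \frac{1}{13} \left(23 + 64 + 48\right) - 111 = 2 \cdot 8 \cdot \frac{1}{13} \cdot 135 - 111 = \frac{2160}{13} - 111 = \frac{717}{13}$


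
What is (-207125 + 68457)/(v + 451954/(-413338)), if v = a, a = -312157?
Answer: 14329188446/32256700505 ≈ 0.44422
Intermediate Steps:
v = -312157
(-207125 + 68457)/(v + 451954/(-413338)) = (-207125 + 68457)/(-312157 + 451954/(-413338)) = -138668/(-312157 + 451954*(-1/413338)) = -138668/(-312157 - 225977/206669) = -138668/(-64513401010/206669) = -138668*(-206669/64513401010) = 14329188446/32256700505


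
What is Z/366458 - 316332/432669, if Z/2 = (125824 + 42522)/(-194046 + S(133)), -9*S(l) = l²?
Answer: -831302238532050/1137021870324461 ≈ -0.73112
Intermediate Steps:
S(l) = -l²/9
Z = -3030228/1764103 (Z = 2*((125824 + 42522)/(-194046 - ⅑*133²)) = 2*(168346/(-194046 - ⅑*17689)) = 2*(168346/(-194046 - 17689/9)) = 2*(168346/(-1764103/9)) = 2*(168346*(-9/1764103)) = 2*(-1515114/1764103) = -3030228/1764103 ≈ -1.7177)
Z/366458 - 316332/432669 = -3030228/1764103/366458 - 316332/432669 = -3030228/1764103*1/366458 - 316332*1/432669 = -36954/7883776307 - 105444/144223 = -831302238532050/1137021870324461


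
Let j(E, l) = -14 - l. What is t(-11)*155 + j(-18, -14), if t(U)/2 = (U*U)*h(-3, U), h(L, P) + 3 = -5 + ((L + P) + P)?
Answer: -1237830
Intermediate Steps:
h(L, P) = -8 + L + 2*P (h(L, P) = -3 + (-5 + ((L + P) + P)) = -3 + (-5 + (L + 2*P)) = -3 + (-5 + L + 2*P) = -8 + L + 2*P)
t(U) = 2*U²*(-11 + 2*U) (t(U) = 2*((U*U)*(-8 - 3 + 2*U)) = 2*(U²*(-11 + 2*U)) = 2*U²*(-11 + 2*U))
t(-11)*155 + j(-18, -14) = ((-11)²*(-22 + 4*(-11)))*155 + (-14 - 1*(-14)) = (121*(-22 - 44))*155 + (-14 + 14) = (121*(-66))*155 + 0 = -7986*155 + 0 = -1237830 + 0 = -1237830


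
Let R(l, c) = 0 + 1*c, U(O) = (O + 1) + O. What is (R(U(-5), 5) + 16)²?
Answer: 441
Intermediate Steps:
U(O) = 1 + 2*O (U(O) = (1 + O) + O = 1 + 2*O)
R(l, c) = c (R(l, c) = 0 + c = c)
(R(U(-5), 5) + 16)² = (5 + 16)² = 21² = 441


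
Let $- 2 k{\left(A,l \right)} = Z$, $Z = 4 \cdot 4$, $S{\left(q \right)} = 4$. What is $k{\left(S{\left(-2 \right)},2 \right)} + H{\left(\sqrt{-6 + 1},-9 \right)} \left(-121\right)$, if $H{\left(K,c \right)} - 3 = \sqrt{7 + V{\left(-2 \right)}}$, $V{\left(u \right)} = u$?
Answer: $-371 - 121 \sqrt{5} \approx -641.56$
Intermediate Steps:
$H{\left(K,c \right)} = 3 + \sqrt{5}$ ($H{\left(K,c \right)} = 3 + \sqrt{7 - 2} = 3 + \sqrt{5}$)
$Z = 16$
$k{\left(A,l \right)} = -8$ ($k{\left(A,l \right)} = \left(- \frac{1}{2}\right) 16 = -8$)
$k{\left(S{\left(-2 \right)},2 \right)} + H{\left(\sqrt{-6 + 1},-9 \right)} \left(-121\right) = -8 + \left(3 + \sqrt{5}\right) \left(-121\right) = -8 - \left(363 + 121 \sqrt{5}\right) = -371 - 121 \sqrt{5}$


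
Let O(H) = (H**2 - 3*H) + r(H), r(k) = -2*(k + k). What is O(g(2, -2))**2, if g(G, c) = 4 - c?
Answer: 36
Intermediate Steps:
r(k) = -4*k
O(H) = H**2 - 7*H (O(H) = (H**2 - 3*H) - 4*H = H**2 - 7*H)
O(g(2, -2))**2 = ((4 - 1*(-2))*(-7 + (4 - 1*(-2))))**2 = ((4 + 2)*(-7 + (4 + 2)))**2 = (6*(-7 + 6))**2 = (6*(-1))**2 = (-6)**2 = 36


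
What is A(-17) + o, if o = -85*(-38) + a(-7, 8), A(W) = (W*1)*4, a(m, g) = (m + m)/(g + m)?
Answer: 3148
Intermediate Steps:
a(m, g) = 2*m/(g + m) (a(m, g) = (2*m)/(g + m) = 2*m/(g + m))
A(W) = 4*W (A(W) = W*4 = 4*W)
o = 3216 (o = -85*(-38) + 2*(-7)/(8 - 7) = 3230 + 2*(-7)/1 = 3230 + 2*(-7)*1 = 3230 - 14 = 3216)
A(-17) + o = 4*(-17) + 3216 = -68 + 3216 = 3148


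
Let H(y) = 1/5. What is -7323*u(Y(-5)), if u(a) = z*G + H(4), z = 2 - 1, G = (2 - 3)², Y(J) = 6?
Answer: -43938/5 ≈ -8787.6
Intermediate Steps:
H(y) = ⅕
G = 1 (G = (-1)² = 1)
z = 1
u(a) = 6/5 (u(a) = 1*1 + ⅕ = 1 + ⅕ = 6/5)
-7323*u(Y(-5)) = -7323*6/5 = -43938/5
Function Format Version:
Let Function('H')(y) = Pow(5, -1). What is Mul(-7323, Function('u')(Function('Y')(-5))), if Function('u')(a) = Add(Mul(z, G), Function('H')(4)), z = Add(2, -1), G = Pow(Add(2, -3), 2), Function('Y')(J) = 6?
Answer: Rational(-43938, 5) ≈ -8787.6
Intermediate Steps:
Function('H')(y) = Rational(1, 5)
G = 1 (G = Pow(-1, 2) = 1)
z = 1
Function('u')(a) = Rational(6, 5) (Function('u')(a) = Add(Mul(1, 1), Rational(1, 5)) = Add(1, Rational(1, 5)) = Rational(6, 5))
Mul(-7323, Function('u')(Function('Y')(-5))) = Mul(-7323, Rational(6, 5)) = Rational(-43938, 5)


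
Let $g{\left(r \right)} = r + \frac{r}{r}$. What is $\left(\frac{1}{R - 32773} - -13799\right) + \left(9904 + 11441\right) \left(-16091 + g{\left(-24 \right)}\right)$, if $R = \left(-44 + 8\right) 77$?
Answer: $- \frac{12225330629396}{35545} \approx -3.4394 \cdot 10^{8}$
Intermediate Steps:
$g{\left(r \right)} = 1 + r$ ($g{\left(r \right)} = r + 1 = 1 + r$)
$R = -2772$ ($R = \left(-36\right) 77 = -2772$)
$\left(\frac{1}{R - 32773} - -13799\right) + \left(9904 + 11441\right) \left(-16091 + g{\left(-24 \right)}\right) = \left(\frac{1}{-2772 - 32773} - -13799\right) + \left(9904 + 11441\right) \left(-16091 + \left(1 - 24\right)\right) = \left(\frac{1}{-35545} + 13799\right) + 21345 \left(-16091 - 23\right) = \left(- \frac{1}{35545} + 13799\right) + 21345 \left(-16114\right) = \frac{490485454}{35545} - 343953330 = - \frac{12225330629396}{35545}$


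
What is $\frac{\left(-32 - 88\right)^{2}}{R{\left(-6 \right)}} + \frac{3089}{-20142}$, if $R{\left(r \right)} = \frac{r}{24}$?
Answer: $- \frac{1160182289}{20142} \approx -57600.0$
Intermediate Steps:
$R{\left(r \right)} = \frac{r}{24}$ ($R{\left(r \right)} = r \frac{1}{24} = \frac{r}{24}$)
$\frac{\left(-32 - 88\right)^{2}}{R{\left(-6 \right)}} + \frac{3089}{-20142} = \frac{\left(-32 - 88\right)^{2}}{\frac{1}{24} \left(-6\right)} + \frac{3089}{-20142} = \frac{\left(-120\right)^{2}}{- \frac{1}{4}} + 3089 \left(- \frac{1}{20142}\right) = 14400 \left(-4\right) - \frac{3089}{20142} = -57600 - \frac{3089}{20142} = - \frac{1160182289}{20142}$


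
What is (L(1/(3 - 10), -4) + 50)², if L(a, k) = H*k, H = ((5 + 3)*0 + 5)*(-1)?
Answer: 4900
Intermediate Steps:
H = -5 (H = (8*0 + 5)*(-1) = (0 + 5)*(-1) = 5*(-1) = -5)
L(a, k) = -5*k
(L(1/(3 - 10), -4) + 50)² = (-5*(-4) + 50)² = (20 + 50)² = 70² = 4900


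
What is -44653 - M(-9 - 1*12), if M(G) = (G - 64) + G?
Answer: -44547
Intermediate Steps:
M(G) = -64 + 2*G (M(G) = (-64 + G) + G = -64 + 2*G)
-44653 - M(-9 - 1*12) = -44653 - (-64 + 2*(-9 - 1*12)) = -44653 - (-64 + 2*(-9 - 12)) = -44653 - (-64 + 2*(-21)) = -44653 - (-64 - 42) = -44653 - 1*(-106) = -44653 + 106 = -44547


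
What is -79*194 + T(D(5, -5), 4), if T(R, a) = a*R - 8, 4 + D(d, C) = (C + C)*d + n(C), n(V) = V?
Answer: -15570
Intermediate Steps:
D(d, C) = -4 + C + 2*C*d (D(d, C) = -4 + ((C + C)*d + C) = -4 + ((2*C)*d + C) = -4 + (2*C*d + C) = -4 + (C + 2*C*d) = -4 + C + 2*C*d)
T(R, a) = -8 + R*a (T(R, a) = R*a - 8 = -8 + R*a)
-79*194 + T(D(5, -5), 4) = -79*194 + (-8 + (-4 - 5 + 2*(-5)*5)*4) = -15326 + (-8 + (-4 - 5 - 50)*4) = -15326 + (-8 - 59*4) = -15326 + (-8 - 236) = -15326 - 244 = -15570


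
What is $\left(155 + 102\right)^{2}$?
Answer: $66049$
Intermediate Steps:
$\left(155 + 102\right)^{2} = 257^{2} = 66049$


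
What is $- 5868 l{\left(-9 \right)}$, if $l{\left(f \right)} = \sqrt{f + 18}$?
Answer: $-17604$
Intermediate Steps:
$l{\left(f \right)} = \sqrt{18 + f}$
$- 5868 l{\left(-9 \right)} = - 5868 \sqrt{18 - 9} = - 5868 \sqrt{9} = \left(-5868\right) 3 = -17604$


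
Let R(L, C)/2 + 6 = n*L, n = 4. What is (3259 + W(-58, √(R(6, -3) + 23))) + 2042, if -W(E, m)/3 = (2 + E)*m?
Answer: 5301 + 168*√59 ≈ 6591.4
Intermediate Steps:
R(L, C) = -12 + 8*L (R(L, C) = -12 + 2*(4*L) = -12 + 8*L)
W(E, m) = -3*m*(2 + E) (W(E, m) = -3*(2 + E)*m = -3*m*(2 + E))
(3259 + W(-58, √(R(6, -3) + 23))) + 2042 = (3259 - 3*√((-12 + 8*6) + 23)*(2 - 58)) + 2042 = (3259 - 3*√((-12 + 48) + 23)*(-56)) + 2042 = (3259 - 3*√(36 + 23)*(-56)) + 2042 = (3259 - 3*√59*(-56)) + 2042 = (3259 + 168*√59) + 2042 = 5301 + 168*√59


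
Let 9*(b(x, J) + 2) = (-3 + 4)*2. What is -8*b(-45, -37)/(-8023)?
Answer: -128/72207 ≈ -0.0017727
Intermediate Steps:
b(x, J) = -16/9 (b(x, J) = -2 + ((-3 + 4)*2)/9 = -2 + (1*2)/9 = -2 + (1/9)*2 = -2 + 2/9 = -16/9)
-8*b(-45, -37)/(-8023) = -(-128)/(9*(-8023)) = -(-128)*(-1)/(9*8023) = -8*16/72207 = -128/72207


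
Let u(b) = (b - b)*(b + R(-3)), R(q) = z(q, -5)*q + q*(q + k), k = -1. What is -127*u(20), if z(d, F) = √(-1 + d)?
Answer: 0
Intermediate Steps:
R(q) = q*√(-1 + q) + q*(-1 + q) (R(q) = √(-1 + q)*q + q*(q - 1) = q*√(-1 + q) + q*(-1 + q))
u(b) = 0 (u(b) = (b - b)*(b - 3*(-1 - 3 + √(-1 - 3))) = 0*(b - 3*(-1 - 3 + √(-4))) = 0*(b - 3*(-1 - 3 + 2*I)) = 0*(b - 3*(-4 + 2*I)) = 0*(b + (12 - 6*I)) = 0*(12 + b - 6*I) = 0)
-127*u(20) = -127*0 = 0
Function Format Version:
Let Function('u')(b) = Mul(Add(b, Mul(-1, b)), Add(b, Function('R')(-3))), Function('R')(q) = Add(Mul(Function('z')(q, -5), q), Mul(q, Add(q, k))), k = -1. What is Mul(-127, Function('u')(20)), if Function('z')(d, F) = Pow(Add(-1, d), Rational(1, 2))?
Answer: 0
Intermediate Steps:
Function('R')(q) = Add(Mul(q, Pow(Add(-1, q), Rational(1, 2))), Mul(q, Add(-1, q))) (Function('R')(q) = Add(Mul(Pow(Add(-1, q), Rational(1, 2)), q), Mul(q, Add(q, -1))) = Add(Mul(q, Pow(Add(-1, q), Rational(1, 2))), Mul(q, Add(-1, q))))
Function('u')(b) = 0 (Function('u')(b) = Mul(Add(b, Mul(-1, b)), Add(b, Mul(-3, Add(-1, -3, Pow(Add(-1, -3), Rational(1, 2)))))) = Mul(0, Add(b, Mul(-3, Add(-1, -3, Pow(-4, Rational(1, 2)))))) = Mul(0, Add(b, Mul(-3, Add(-1, -3, Mul(2, I))))) = Mul(0, Add(b, Mul(-3, Add(-4, Mul(2, I))))) = Mul(0, Add(b, Add(12, Mul(-6, I)))) = Mul(0, Add(12, b, Mul(-6, I))) = 0)
Mul(-127, Function('u')(20)) = Mul(-127, 0) = 0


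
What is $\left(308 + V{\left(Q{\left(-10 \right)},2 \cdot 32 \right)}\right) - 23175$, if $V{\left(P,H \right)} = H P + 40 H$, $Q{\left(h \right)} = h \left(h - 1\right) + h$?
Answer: $-13907$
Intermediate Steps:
$Q{\left(h \right)} = h + h \left(-1 + h\right)$ ($Q{\left(h \right)} = h \left(-1 + h\right) + h = h + h \left(-1 + h\right)$)
$V{\left(P,H \right)} = 40 H + H P$
$\left(308 + V{\left(Q{\left(-10 \right)},2 \cdot 32 \right)}\right) - 23175 = \left(308 + 2 \cdot 32 \left(40 + \left(-10\right)^{2}\right)\right) - 23175 = \left(308 + 64 \left(40 + 100\right)\right) - 23175 = \left(308 + 64 \cdot 140\right) - 23175 = \left(308 + 8960\right) - 23175 = 9268 - 23175 = -13907$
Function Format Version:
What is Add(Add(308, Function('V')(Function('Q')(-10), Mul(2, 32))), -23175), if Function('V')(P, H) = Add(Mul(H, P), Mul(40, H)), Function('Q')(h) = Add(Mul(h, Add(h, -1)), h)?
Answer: -13907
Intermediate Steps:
Function('Q')(h) = Add(h, Mul(h, Add(-1, h))) (Function('Q')(h) = Add(Mul(h, Add(-1, h)), h) = Add(h, Mul(h, Add(-1, h))))
Function('V')(P, H) = Add(Mul(40, H), Mul(H, P))
Add(Add(308, Function('V')(Function('Q')(-10), Mul(2, 32))), -23175) = Add(Add(308, Mul(Mul(2, 32), Add(40, Pow(-10, 2)))), -23175) = Add(Add(308, Mul(64, Add(40, 100))), -23175) = Add(Add(308, Mul(64, 140)), -23175) = Add(Add(308, 8960), -23175) = Add(9268, -23175) = -13907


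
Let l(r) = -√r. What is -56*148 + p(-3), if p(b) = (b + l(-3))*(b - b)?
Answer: -8288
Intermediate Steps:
p(b) = 0 (p(b) = (b - √(-3))*(b - b) = (b - I*√3)*0 = 0)
-56*148 + p(-3) = -56*148 + 0 = -8288 + 0 = -8288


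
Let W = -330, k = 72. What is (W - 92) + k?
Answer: -350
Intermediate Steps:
(W - 92) + k = (-330 - 92) + 72 = -422 + 72 = -350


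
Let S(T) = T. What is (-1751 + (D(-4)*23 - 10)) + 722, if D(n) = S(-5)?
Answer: -1154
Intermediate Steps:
D(n) = -5
(-1751 + (D(-4)*23 - 10)) + 722 = (-1751 + (-5*23 - 10)) + 722 = (-1751 + (-115 - 10)) + 722 = (-1751 - 125) + 722 = -1876 + 722 = -1154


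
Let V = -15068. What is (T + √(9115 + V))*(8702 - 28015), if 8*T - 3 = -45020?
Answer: 869413321/8 - 19313*I*√5953 ≈ 1.0868e+8 - 1.4901e+6*I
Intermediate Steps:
T = -45017/8 (T = 3/8 + (⅛)*(-45020) = 3/8 - 11255/2 = -45017/8 ≈ -5627.1)
(T + √(9115 + V))*(8702 - 28015) = (-45017/8 + √(9115 - 15068))*(8702 - 28015) = (-45017/8 + √(-5953))*(-19313) = (-45017/8 + I*√5953)*(-19313) = 869413321/8 - 19313*I*√5953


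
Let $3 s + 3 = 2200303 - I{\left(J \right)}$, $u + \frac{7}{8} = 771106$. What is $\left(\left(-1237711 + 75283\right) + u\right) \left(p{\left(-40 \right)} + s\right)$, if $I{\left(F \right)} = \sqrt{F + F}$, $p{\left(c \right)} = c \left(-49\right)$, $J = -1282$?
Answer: $- \frac{1726657400735}{6} + \frac{3130583 i \sqrt{641}}{12} \approx -2.8778 \cdot 10^{11} + 6.605 \cdot 10^{6} i$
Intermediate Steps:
$u = \frac{6168841}{8}$ ($u = - \frac{7}{8} + 771106 = \frac{6168841}{8} \approx 7.7111 \cdot 10^{5}$)
$p{\left(c \right)} = - 49 c$
$I{\left(F \right)} = \sqrt{2} \sqrt{F}$ ($I{\left(F \right)} = \sqrt{2 F} = \sqrt{2} \sqrt{F}$)
$s = \frac{2200300}{3} - \frac{2 i \sqrt{641}}{3}$ ($s = -1 + \frac{2200303 - \sqrt{2} \sqrt{-1282}}{3} = -1 + \frac{2200303 - \sqrt{2} i \sqrt{1282}}{3} = -1 + \frac{2200303 - 2 i \sqrt{641}}{3} = -1 + \left(\frac{2200303}{3} - \frac{2 i \sqrt{641}}{3}\right) = \frac{2200300}{3} - \frac{2 i \sqrt{641}}{3} \approx 7.3343 \cdot 10^{5} - 16.879 i$)
$\left(\left(-1237711 + 75283\right) + u\right) \left(p{\left(-40 \right)} + s\right) = \left(\left(-1237711 + 75283\right) + \frac{6168841}{8}\right) \left(\left(-49\right) \left(-40\right) + \left(\frac{2200300}{3} - \frac{2 i \sqrt{641}}{3}\right)\right) = \left(-1162428 + \frac{6168841}{8}\right) \left(1960 + \left(\frac{2200300}{3} - \frac{2 i \sqrt{641}}{3}\right)\right) = - \frac{3130583 \left(\frac{2206180}{3} - \frac{2 i \sqrt{641}}{3}\right)}{8} = - \frac{1726657400735}{6} + \frac{3130583 i \sqrt{641}}{12}$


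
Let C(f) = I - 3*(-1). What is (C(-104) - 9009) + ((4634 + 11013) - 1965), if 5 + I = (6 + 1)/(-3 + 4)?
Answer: 4678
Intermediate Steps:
I = 2 (I = -5 + (6 + 1)/(-3 + 4) = -5 + 7/1 = -5 + 7*1 = -5 + 7 = 2)
C(f) = 5 (C(f) = 2 - 3*(-1) = 2 + 3 = 5)
(C(-104) - 9009) + ((4634 + 11013) - 1965) = (5 - 9009) + ((4634 + 11013) - 1965) = -9004 + (15647 - 1965) = -9004 + 13682 = 4678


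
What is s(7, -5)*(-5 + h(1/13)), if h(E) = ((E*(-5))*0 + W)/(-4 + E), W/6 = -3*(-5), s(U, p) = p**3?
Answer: 59375/17 ≈ 3492.6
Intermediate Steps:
W = 90 (W = 6*(-3*(-5)) = 6*15 = 90)
h(E) = 90/(-4 + E) (h(E) = ((E*(-5))*0 + 90)/(-4 + E) = (-5*E*0 + 90)/(-4 + E) = (0 + 90)/(-4 + E) = 90/(-4 + E))
s(7, -5)*(-5 + h(1/13)) = (-5)**3*(-5 + 90/(-4 + 1/13)) = -125*(-5 + 90/(-4 + 1/13)) = -125*(-5 + 90/(-51/13)) = -125*(-5 + 90*(-13/51)) = -125*(-5 - 390/17) = -125*(-475/17) = 59375/17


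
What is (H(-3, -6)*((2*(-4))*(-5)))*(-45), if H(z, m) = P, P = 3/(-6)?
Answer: 900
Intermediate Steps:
P = -½ (P = 3*(-⅙) = -½ ≈ -0.50000)
H(z, m) = -½
(H(-3, -6)*((2*(-4))*(-5)))*(-45) = -2*(-4)*(-5)/2*(-45) = -(-4)*(-5)*(-45) = -½*40*(-45) = -20*(-45) = 900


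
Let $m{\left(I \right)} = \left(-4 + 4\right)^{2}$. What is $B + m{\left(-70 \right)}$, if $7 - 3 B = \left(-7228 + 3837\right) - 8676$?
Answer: $\frac{12074}{3} \approx 4024.7$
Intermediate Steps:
$m{\left(I \right)} = 0$ ($m{\left(I \right)} = 0^{2} = 0$)
$B = \frac{12074}{3}$ ($B = \frac{7}{3} - \frac{\left(-7228 + 3837\right) - 8676}{3} = \frac{7}{3} - \frac{-3391 - 8676}{3} = \frac{7}{3} - - \frac{12067}{3} = \frac{7}{3} + \frac{12067}{3} = \frac{12074}{3} \approx 4024.7$)
$B + m{\left(-70 \right)} = \frac{12074}{3} + 0 = \frac{12074}{3}$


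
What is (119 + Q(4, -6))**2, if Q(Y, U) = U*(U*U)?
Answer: 9409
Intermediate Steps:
Q(Y, U) = U**3 (Q(Y, U) = U*U**2 = U**3)
(119 + Q(4, -6))**2 = (119 + (-6)**3)**2 = (119 - 216)**2 = (-97)**2 = 9409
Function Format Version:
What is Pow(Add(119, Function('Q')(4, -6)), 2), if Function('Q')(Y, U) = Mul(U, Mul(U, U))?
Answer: 9409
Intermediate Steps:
Function('Q')(Y, U) = Pow(U, 3) (Function('Q')(Y, U) = Mul(U, Pow(U, 2)) = Pow(U, 3))
Pow(Add(119, Function('Q')(4, -6)), 2) = Pow(Add(119, Pow(-6, 3)), 2) = Pow(Add(119, -216), 2) = Pow(-97, 2) = 9409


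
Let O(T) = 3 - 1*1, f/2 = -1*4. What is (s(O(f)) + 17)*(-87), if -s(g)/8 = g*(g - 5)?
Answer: -5655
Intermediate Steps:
f = -8 (f = 2*(-1*4) = 2*(-4) = -8)
O(T) = 2 (O(T) = 3 - 1 = 2)
s(g) = -8*g*(-5 + g) (s(g) = -8*g*(g - 5) = -8*g*(-5 + g))
(s(O(f)) + 17)*(-87) = (8*2*(5 - 1*2) + 17)*(-87) = (8*2*(5 - 2) + 17)*(-87) = (8*2*3 + 17)*(-87) = (48 + 17)*(-87) = 65*(-87) = -5655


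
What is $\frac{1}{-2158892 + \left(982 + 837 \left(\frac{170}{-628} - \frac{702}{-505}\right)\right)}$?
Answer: $- \frac{158570}{342031218689} \approx -4.6361 \cdot 10^{-7}$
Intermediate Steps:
$\frac{1}{-2158892 + \left(982 + 837 \left(\frac{170}{-628} - \frac{702}{-505}\right)\right)} = \frac{1}{-2158892 + \left(982 + 837 \left(170 \left(- \frac{1}{628}\right) - - \frac{702}{505}\right)\right)} = \frac{1}{-2158892 + \left(982 + 837 \left(- \frac{85}{314} + \frac{702}{505}\right)\right)} = \frac{1}{-2158892 + \left(982 + 837 \cdot \frac{177503}{158570}\right)} = \frac{1}{-2158892 + \left(982 + \frac{148570011}{158570}\right)} = \frac{1}{-2158892 + \frac{304285751}{158570}} = \frac{1}{- \frac{342031218689}{158570}} = - \frac{158570}{342031218689}$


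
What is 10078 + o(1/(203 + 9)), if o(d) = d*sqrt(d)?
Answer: 10078 + sqrt(53)/22472 ≈ 10078.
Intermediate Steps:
o(d) = d**(3/2)
10078 + o(1/(203 + 9)) = 10078 + (1/(203 + 9))**(3/2) = 10078 + (1/212)**(3/2) = 10078 + sqrt(53)/22472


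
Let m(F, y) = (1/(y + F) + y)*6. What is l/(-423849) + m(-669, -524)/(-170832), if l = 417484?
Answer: -13915757109547/14396919672504 ≈ -0.96658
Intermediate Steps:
m(F, y) = 6*y + 6/(F + y) (m(F, y) = (1/(F + y) + y)*6 = (y + 1/(F + y))*6 = 6*y + 6/(F + y))
l/(-423849) + m(-669, -524)/(-170832) = 417484/(-423849) + (6*(1 + (-524)² - 669*(-524))/(-669 - 524))/(-170832) = 417484*(-1/423849) + (6*(1 + 274576 + 350556)/(-1193))*(-1/170832) = -417484/423849 + (6*(-1/1193)*625133)*(-1/170832) = -417484/423849 - 3750798/1193*(-1/170832) = -417484/423849 + 625133/33967096 = -13915757109547/14396919672504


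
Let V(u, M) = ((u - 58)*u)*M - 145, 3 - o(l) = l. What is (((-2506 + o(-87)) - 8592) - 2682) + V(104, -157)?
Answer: -764923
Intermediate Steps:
o(l) = 3 - l
V(u, M) = -145 + M*u*(-58 + u) (V(u, M) = ((-58 + u)*u)*M - 145 = (u*(-58 + u))*M - 145 = M*u*(-58 + u) - 145 = -145 + M*u*(-58 + u))
(((-2506 + o(-87)) - 8592) - 2682) + V(104, -157) = (((-2506 + (3 - 1*(-87))) - 8592) - 2682) + (-145 - 157*104**2 - 58*(-157)*104) = (((-2506 + (3 + 87)) - 8592) - 2682) + (-145 - 157*10816 + 947024) = (((-2506 + 90) - 8592) - 2682) + (-145 - 1698112 + 947024) = ((-2416 - 8592) - 2682) - 751233 = (-11008 - 2682) - 751233 = -13690 - 751233 = -764923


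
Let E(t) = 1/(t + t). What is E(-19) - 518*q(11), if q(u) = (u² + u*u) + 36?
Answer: -5472153/38 ≈ -1.4400e+5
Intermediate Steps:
E(t) = 1/(2*t)
q(u) = 36 + 2*u² (q(u) = (u² + u²) + 36 = 2*u² + 36 = 36 + 2*u²)
E(-19) - 518*q(11) = (½)/(-19) - 518*(36 + 2*11²) = (½)*(-1/19) - 518*(36 + 2*121) = -1/38 - 518*(36 + 242) = -1/38 - 518*278 = -1/38 - 144004 = -5472153/38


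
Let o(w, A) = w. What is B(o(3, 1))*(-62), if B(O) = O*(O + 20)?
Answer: -4278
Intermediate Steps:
B(O) = O*(20 + O)
B(o(3, 1))*(-62) = (3*(20 + 3))*(-62) = (3*23)*(-62) = 69*(-62) = -4278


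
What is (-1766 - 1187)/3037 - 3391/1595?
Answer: -15008502/4844015 ≈ -3.0984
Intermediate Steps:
(-1766 - 1187)/3037 - 3391/1595 = -2953*1/3037 - 3391*1/1595 = -2953/3037 - 3391/1595 = -15008502/4844015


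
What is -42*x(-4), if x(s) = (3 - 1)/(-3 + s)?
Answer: 12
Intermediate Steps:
x(s) = 2/(-3 + s)
-42*x(-4) = -84/(-3 - 4) = -84/(-7) = -84*(-1)/7 = -42*(-2/7) = 12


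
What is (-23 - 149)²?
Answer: 29584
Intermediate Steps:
(-23 - 149)² = (-172)² = 29584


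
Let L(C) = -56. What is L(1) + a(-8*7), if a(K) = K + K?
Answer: -168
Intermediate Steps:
a(K) = 2*K
L(1) + a(-8*7) = -56 + 2*(-8*7) = -56 + 2*(-56) = -56 - 112 = -168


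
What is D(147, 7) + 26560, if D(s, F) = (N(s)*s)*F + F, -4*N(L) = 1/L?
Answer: 106261/4 ≈ 26565.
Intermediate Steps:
N(L) = -1/(4*L)
D(s, F) = 3*F/4 (D(s, F) = ((-1/(4*s))*s)*F + F = -F/4 + F = 3*F/4)
D(147, 7) + 26560 = (3/4)*7 + 26560 = 21/4 + 26560 = 106261/4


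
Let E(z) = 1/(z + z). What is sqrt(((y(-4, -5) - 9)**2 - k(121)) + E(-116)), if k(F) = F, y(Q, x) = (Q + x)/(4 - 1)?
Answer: sqrt(309430)/116 ≈ 4.7954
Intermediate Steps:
y(Q, x) = Q/3 + x/3 (y(Q, x) = (Q + x)/3 = (Q + x)*(1/3) = Q/3 + x/3)
E(z) = 1/(2*z)
sqrt(((y(-4, -5) - 9)**2 - k(121)) + E(-116)) = sqrt(((((1/3)*(-4) + (1/3)*(-5)) - 9)**2 - 1*121) + (1/2)/(-116)) = sqrt((((-4/3 - 5/3) - 9)**2 - 121) + (1/2)*(-1/116)) = sqrt(((-3 - 9)**2 - 121) - 1/232) = sqrt(((-12)**2 - 121) - 1/232) = sqrt((144 - 121) - 1/232) = sqrt(23 - 1/232) = sqrt(5335/232) = sqrt(309430)/116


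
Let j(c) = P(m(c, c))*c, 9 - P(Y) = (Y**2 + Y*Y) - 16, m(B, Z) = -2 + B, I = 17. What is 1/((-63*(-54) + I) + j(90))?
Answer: -1/1388251 ≈ -7.2033e-7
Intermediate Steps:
P(Y) = 25 - 2*Y**2 (P(Y) = 9 - ((Y**2 + Y*Y) - 16) = 9 - ((Y**2 + Y**2) - 16) = 9 - (2*Y**2 - 16) = 9 - (-16 + 2*Y**2) = 9 + (16 - 2*Y**2) = 25 - 2*Y**2)
j(c) = c*(25 - 2*(-2 + c)**2) (j(c) = (25 - 2*(-2 + c)**2)*c = c*(25 - 2*(-2 + c)**2))
1/((-63*(-54) + I) + j(90)) = 1/((-63*(-54) + 17) - 1*90*(-25 + 2*(-2 + 90)**2)) = 1/((3402 + 17) - 1*90*(-25 + 2*88**2)) = 1/(3419 - 1*90*(-25 + 2*7744)) = 1/(3419 - 1*90*(-25 + 15488)) = 1/(3419 - 1*90*15463) = 1/(3419 - 1391670) = 1/(-1388251) = -1/1388251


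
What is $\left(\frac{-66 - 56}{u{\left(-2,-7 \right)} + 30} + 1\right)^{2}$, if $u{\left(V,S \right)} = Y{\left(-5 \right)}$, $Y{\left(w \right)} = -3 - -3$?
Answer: $\frac{2116}{225} \approx 9.4044$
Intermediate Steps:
$Y{\left(w \right)} = 0$ ($Y{\left(w \right)} = -3 + 3 = 0$)
$u{\left(V,S \right)} = 0$
$\left(\frac{-66 - 56}{u{\left(-2,-7 \right)} + 30} + 1\right)^{2} = \left(\frac{-66 - 56}{0 + 30} + 1\right)^{2} = \left(- \frac{122}{30} + 1\right)^{2} = \left(\left(-122\right) \frac{1}{30} + 1\right)^{2} = \left(- \frac{61}{15} + 1\right)^{2} = \left(- \frac{46}{15}\right)^{2} = \frac{2116}{225}$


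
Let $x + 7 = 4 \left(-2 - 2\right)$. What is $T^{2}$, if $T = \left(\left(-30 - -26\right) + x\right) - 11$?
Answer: $1444$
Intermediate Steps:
$x = -23$ ($x = -7 + 4 \left(-2 - 2\right) = -7 + 4 \left(-4\right) = -7 - 16 = -23$)
$T = -38$ ($T = \left(\left(-30 - -26\right) - 23\right) - 11 = \left(\left(-30 + 26\right) - 23\right) - 11 = \left(-4 - 23\right) - 11 = -27 - 11 = -38$)
$T^{2} = \left(-38\right)^{2} = 1444$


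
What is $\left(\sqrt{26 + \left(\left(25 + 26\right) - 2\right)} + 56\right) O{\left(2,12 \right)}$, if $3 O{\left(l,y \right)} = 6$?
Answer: $112 + 10 \sqrt{3} \approx 129.32$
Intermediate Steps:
$O{\left(l,y \right)} = 2$ ($O{\left(l,y \right)} = \frac{1}{3} \cdot 6 = 2$)
$\left(\sqrt{26 + \left(\left(25 + 26\right) - 2\right)} + 56\right) O{\left(2,12 \right)} = \left(\sqrt{26 + \left(\left(25 + 26\right) - 2\right)} + 56\right) 2 = \left(\sqrt{26 + \left(51 - 2\right)} + 56\right) 2 = \left(\sqrt{26 + 49} + 56\right) 2 = \left(\sqrt{75} + 56\right) 2 = \left(5 \sqrt{3} + 56\right) 2 = \left(56 + 5 \sqrt{3}\right) 2 = 112 + 10 \sqrt{3}$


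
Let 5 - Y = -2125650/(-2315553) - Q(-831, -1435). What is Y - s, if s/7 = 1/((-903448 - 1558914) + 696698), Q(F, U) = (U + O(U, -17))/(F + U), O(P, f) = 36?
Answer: 7256282257038009/1544085850764512 ≈ 4.6994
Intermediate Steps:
Q(F, U) = (36 + U)/(F + U) (Q(F, U) = (U + 36)/(F + U) = (36 + U)/(F + U))
Y = 8219317079/1749014366 (Y = 5 - (-2125650/(-2315553) - (36 - 1435)/(-831 - 1435)) = 5 - (-2125650*(-1/2315553) - (-1399)/(-2266)) = 5 - (708550/771851 - (-1)*(-1399)/2266) = 5 - (708550/771851 - 1*1399/2266) = 5 - (708550/771851 - 1399/2266) = 5 - 1*525754751/1749014366 = 5 - 525754751/1749014366 = 8219317079/1749014366 ≈ 4.6994)
s = -7/1765664 (s = 7/((-903448 - 1558914) + 696698) = 7/(-2462362 + 696698) = 7/(-1765664) = 7*(-1/1765664) = -7/1765664 ≈ -3.9645e-6)
Y - s = 8219317079/1749014366 - 1*(-7/1765664) = 8219317079/1749014366 + 7/1765664 = 7256282257038009/1544085850764512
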